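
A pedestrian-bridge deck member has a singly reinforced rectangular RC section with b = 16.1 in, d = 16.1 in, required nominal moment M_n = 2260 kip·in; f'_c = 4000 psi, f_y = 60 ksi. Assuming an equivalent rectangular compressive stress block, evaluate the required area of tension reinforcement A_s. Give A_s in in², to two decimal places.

A_s ≈ 2.56 in²

From M_n = 0.85 f'_c a b (d − a/2):
a = d − √(d² − 2M_n/(0.85 f'_c b)) = 16.1 − √(16.1² − 2 × 2260/(0.85 × 4 × 16.1)) = 2.809 in.
A_s = 0.85 f'_c a b / f_y = 0.85 × 4 × 2.809 × 16.1 / 60 = 2.563 in².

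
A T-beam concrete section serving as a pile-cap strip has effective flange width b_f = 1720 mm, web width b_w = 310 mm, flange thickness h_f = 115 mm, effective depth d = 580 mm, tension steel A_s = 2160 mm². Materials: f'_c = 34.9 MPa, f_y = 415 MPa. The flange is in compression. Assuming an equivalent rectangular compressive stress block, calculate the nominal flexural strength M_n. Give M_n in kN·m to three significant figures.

M_n ≈ 512 kN·m

Tension: T = A_s f_y = 2160 × 415 = 896400 N.
Try a within the flange: a = T/(0.85 f'_c b_f) = 896400/(0.85 × 34.9 × 1720) = 17.57 mm.
Since a = 17.57 ≤ h_f = 115 mm, the stress block lies entirely in the flange; analyse as a rectangular beam of width b_f.
M_n = T(d − a/2) = 896400 × (580 − 8.785) = 512.04 × 10⁶ N·mm.
M_n = 512.04 kN·m.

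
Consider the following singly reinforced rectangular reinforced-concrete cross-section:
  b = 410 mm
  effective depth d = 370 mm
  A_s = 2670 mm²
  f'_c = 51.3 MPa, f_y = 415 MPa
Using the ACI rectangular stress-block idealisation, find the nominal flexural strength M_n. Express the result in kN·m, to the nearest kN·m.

M_n ≈ 376 kN·m

T = A_s f_y = 2670 × 415 = 1108050 N = 1108.05 kN.
From C = T: a = T/(0.85 f'_c b) = 1108050/(0.85 × 51.3 × 410) = 61.98 mm.
M_n = T(d − a/2) = 1108.05 kN × (370 − 30.99) mm = 375.64 kN·m.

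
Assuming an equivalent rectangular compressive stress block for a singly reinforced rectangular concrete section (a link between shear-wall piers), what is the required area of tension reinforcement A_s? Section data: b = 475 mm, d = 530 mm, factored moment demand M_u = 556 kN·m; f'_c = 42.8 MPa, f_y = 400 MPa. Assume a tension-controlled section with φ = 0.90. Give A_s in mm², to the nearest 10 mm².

A_s ≈ 3130 mm²

M_n = M_u/φ = 556/0.90 = 617.778 kN·m.
With M_n = 0.85 f'_c a b (d − a/2), solve the quadratic for a:
a = d − √(d² − 2M_n/(0.85 f'_c b)) = 530 − √(530² − 2 × 617.778×10⁶/(0.85 × 42.8 × 475)) = 72.40 mm.
A_s = 0.85 f'_c a b / f_y = 0.85 × 42.8 × 72.40 × 475 / 400 = 3127.8 mm².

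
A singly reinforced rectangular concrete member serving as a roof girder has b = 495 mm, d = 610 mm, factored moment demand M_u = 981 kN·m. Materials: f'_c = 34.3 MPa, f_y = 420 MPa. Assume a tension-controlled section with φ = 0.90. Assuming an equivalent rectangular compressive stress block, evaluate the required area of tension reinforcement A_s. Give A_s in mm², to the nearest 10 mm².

A_s ≈ 4810 mm²

M_n = M_u/φ = 981/0.90 = 1090 kN·m.
With M_n = 0.85 f'_c a b (d − a/2), solve the quadratic for a:
a = d − √(d² − 2M_n/(0.85 f'_c b)) = 610 − √(610² − 2 × 1090×10⁶/(0.85 × 34.3 × 495)) = 139.85 mm.
A_s = 0.85 f'_c a b / f_y = 0.85 × 34.3 × 139.85 × 495 / 420 = 4805.4 mm².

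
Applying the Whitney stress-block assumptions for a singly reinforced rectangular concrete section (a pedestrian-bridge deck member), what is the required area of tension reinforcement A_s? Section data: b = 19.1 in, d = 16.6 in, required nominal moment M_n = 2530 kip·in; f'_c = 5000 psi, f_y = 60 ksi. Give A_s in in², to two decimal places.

From M_n = 0.85 f'_c a b (d − a/2):
a = d − √(d² − 2M_n/(0.85 f'_c b)) = 16.6 − √(16.6² − 2 × 2530/(0.85 × 5 × 19.1)) = 1.998 in.
A_s = 0.85 f'_c a b / f_y = 0.85 × 5 × 1.998 × 19.1 / 60 = 2.703 in².

A_s ≈ 2.70 in²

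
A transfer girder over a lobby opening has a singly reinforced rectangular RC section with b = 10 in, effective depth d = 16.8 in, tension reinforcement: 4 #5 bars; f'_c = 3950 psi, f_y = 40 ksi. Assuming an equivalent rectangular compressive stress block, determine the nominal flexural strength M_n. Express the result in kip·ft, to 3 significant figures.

A_s = 4 × 0.31 = 1.24 in².
T = A_s f_y = 1.24 × 40 = 49.6 kips.
a = T/(0.85 f'_c b) = 49.6/(0.85 × 3.95 × 10) = 1.477 in.
M_n = T(d − a/2) = 49.6 × (16.8 − 0.7385) = 796.7 kip·in = 796.7/12 = 66.39 kip·ft.

M_n ≈ 66.4 kip·ft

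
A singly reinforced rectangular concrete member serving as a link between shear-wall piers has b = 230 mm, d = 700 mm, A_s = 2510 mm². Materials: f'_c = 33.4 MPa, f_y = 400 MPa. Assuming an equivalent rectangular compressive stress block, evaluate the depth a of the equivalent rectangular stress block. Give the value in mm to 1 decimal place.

a ≈ 153.8 mm

T = A_s f_y = 2510 × 400 = 1004000 N = 1004 kN.
Setting C = 0.85 f'_c a b equal to T: a = 1004000/(0.85 × 33.4 × 230) = 153.8 mm.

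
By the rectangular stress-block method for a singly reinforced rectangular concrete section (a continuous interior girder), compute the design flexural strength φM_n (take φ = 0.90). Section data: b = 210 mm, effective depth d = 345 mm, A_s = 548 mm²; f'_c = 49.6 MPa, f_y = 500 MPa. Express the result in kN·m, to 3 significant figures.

T = A_s f_y = 548 × 500 = 274000 N = 274 kN.
From C = T: a = T/(0.85 f'_c b) = 274000/(0.85 × 49.6 × 210) = 30.95 mm.
M_n = T(d − a/2) = 274 kN × (345 − 15.475) mm = 90.29 kN·m.
φM_n = 0.90 × 90.29 = 81.26 kN·m.

φM_n ≈ 81.3 kN·m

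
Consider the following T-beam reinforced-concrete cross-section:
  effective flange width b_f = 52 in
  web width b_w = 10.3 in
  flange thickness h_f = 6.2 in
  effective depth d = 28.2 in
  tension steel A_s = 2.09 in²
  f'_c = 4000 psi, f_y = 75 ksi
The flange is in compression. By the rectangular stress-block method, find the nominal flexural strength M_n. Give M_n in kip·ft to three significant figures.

M_n ≈ 363 kip·ft

Tension: T = A_s f_y = 2.09 × 75 = 156.75 kips.
Try a within the flange: a = T/(0.85 f'_c b_f) = 156.75/(0.85 × 4 × 52) = 0.887 in.
Since a = 0.887 ≤ h_f = 6.2 in, the stress block lies entirely in the flange; analyse as a rectangular beam of width b_f.
M_n = T(d − a/2) = 156.75 × (28.2 − 0.4435) = 4350.8 kip·in.
M_n = 4350.8/12 = 362.57 kip·ft.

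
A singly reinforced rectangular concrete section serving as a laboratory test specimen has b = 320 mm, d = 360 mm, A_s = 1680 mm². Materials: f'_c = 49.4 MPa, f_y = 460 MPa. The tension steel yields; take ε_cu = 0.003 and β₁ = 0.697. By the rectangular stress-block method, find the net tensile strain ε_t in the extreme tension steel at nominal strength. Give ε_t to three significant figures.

ε_t ≈ 0.0101

a = A_s f_y/(0.85 f'_c b) = 57.51 mm.
β₁ = 0.697, so c = a/β₁ = 57.51/0.697 = 82.51 mm.
From the linear strain diagram with ε_cu = 0.003: ε_t = 0.003 (d − c)/c = 0.003 × (360 − 82.51)/82.51 = 0.0101.
Since ε_t ≥ 0.005, the section is tension-controlled.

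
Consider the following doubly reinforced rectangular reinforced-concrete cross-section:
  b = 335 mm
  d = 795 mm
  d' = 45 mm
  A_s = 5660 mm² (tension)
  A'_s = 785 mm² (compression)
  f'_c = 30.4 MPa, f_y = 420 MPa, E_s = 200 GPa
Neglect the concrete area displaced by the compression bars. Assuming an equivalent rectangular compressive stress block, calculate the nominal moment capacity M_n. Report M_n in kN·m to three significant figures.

M_n ≈ 1630 kN·m

Assume both tension and compression steel yield.
Net tension couple steel: A_s − A'_s = 4875 mm².
a = (A_s − A'_s) f_y / (0.85 f'_c b) = 2047500/(0.85 × 30.4 × 335) = 236.53 mm.
c = a/β₁ = 236.53/0.833 = 283.95 mm; ε'_s = 0.003(c − d')/c = 0.0025 ≥ f_y/E_s = 0.0021, so compression steel does yield.
M_n = (A_s − A'_s) f_y (d − a/2) + A'_s f_y (d − d') = [2047500 × (795 − 118.265) + 329700 × (795 − 45)] × 10⁻⁶ = 1385.61 + 247.28 = 1632.89 kN·m.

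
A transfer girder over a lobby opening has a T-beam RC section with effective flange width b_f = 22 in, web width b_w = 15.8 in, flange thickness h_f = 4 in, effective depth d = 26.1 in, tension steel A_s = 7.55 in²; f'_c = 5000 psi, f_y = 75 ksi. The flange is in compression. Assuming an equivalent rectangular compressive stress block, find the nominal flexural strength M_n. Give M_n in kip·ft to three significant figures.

M_n ≈ 1080 kip·ft

Tension: T = A_s f_y = 7.55 × 75 = 566.25 kips.
Try a within the flange: a = T/(0.85 f'_c b_f) = 566.25/(0.85 × 5 × 22) = 6.056 in.
a = 6.056 > h_f = 4 in: the block extends into the web. Split into flange-overhang and web parts.
C_f = 0.85 f'_c (b_f − b_w) h_f = 0.85 × 5 × (22 − 15.8) × 4 = 105.4 kips.
Remaining web compression depth: a_w = (T − C_f)/(0.85 f'_c b_w) = (566.25 − 105.4)/(0.85 × 5 × 15.8) = 6.863 in.
M_n = C_f(d − h_f/2) + (T − C_f)(d − a_w/2) = 105.4 × (26.1 − 2) + 460.85 × (26.1 − 3.4315) = 2540.1 + 10446.8 = 12986.9 kip·in.
M_n = 12986.9/12 = 1082.24 kip·ft.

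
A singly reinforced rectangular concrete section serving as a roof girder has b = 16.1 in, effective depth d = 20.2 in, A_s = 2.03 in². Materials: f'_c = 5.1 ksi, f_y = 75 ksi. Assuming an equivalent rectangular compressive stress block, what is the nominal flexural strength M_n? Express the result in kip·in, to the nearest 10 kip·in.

M_n ≈ 2910 kip·in

T = A_s f_y = 2.03 × 75 = 152.25 kips.
a = T/(0.85 f'_c b) = 152.25/(0.85 × 5.1 × 16.1) = 2.181 in.
M_n = T(d − a/2) = 152.25 × (20.2 − 1.0905) = 2909.4 kip·in.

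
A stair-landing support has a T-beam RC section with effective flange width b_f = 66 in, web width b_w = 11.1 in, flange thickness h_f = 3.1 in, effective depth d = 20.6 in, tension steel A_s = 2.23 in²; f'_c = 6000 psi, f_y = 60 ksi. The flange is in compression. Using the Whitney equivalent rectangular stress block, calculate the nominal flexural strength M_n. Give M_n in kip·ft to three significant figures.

M_n ≈ 227 kip·ft

Tension: T = A_s f_y = 2.23 × 60 = 133.8 kips.
Try a within the flange: a = T/(0.85 f'_c b_f) = 133.8/(0.85 × 6 × 66) = 0.398 in.
Since a = 0.398 ≤ h_f = 3.1 in, the stress block lies entirely in the flange; analyse as a rectangular beam of width b_f.
M_n = T(d − a/2) = 133.8 × (20.6 − 0.199) = 2729.7 kip·in.
M_n = 2729.7/12 = 227.48 kip·ft.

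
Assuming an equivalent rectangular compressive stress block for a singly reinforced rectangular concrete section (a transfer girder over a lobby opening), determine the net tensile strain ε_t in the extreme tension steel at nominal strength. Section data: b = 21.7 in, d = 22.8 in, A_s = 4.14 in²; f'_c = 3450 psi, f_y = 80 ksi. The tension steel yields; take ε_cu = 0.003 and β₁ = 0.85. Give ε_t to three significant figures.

a = A_s f_y/(0.85 f'_c b) = 5.205 in.
β₁ = 0.85, so c = a/β₁ = 5.205/0.85 = 6.124 in.
From the linear strain diagram with ε_cu = 0.003: ε_t = 0.003 (d − c)/c = 0.003 × (22.8 − 6.124)/6.124 = 0.00817.
Since ε_t ≥ 0.005, the section is tension-controlled.

ε_t ≈ 0.00817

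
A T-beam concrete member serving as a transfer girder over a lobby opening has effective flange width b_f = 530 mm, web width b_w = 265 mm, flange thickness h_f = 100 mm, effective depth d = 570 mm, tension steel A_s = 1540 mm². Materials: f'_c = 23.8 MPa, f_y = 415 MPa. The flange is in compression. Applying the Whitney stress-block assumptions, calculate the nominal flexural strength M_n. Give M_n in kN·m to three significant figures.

M_n ≈ 345 kN·m

Tension: T = A_s f_y = 1540 × 415 = 639100 N.
Try a within the flange: a = T/(0.85 f'_c b_f) = 639100/(0.85 × 23.8 × 530) = 59.61 mm.
Since a = 59.61 ≤ h_f = 100 mm, the stress block lies entirely in the flange; analyse as a rectangular beam of width b_f.
M_n = T(d − a/2) = 639100 × (570 − 29.805) = 345.24 × 10⁶ N·mm.
M_n = 345.24 kN·m.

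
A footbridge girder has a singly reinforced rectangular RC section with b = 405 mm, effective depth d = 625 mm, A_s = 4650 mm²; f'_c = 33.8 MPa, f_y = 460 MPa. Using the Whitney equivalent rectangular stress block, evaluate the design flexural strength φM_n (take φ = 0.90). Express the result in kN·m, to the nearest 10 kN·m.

T = A_s f_y = 4650 × 460 = 2139000 N = 2139 kN.
From C = T: a = T/(0.85 f'_c b) = 2139000/(0.85 × 33.8 × 405) = 183.83 mm.
M_n = T(d − a/2) = 2139 kN × (625 − 91.915) mm = 1140.27 kN·m.
φM_n = 0.90 × 1140.27 = 1026.24 kN·m.

φM_n ≈ 1030 kN·m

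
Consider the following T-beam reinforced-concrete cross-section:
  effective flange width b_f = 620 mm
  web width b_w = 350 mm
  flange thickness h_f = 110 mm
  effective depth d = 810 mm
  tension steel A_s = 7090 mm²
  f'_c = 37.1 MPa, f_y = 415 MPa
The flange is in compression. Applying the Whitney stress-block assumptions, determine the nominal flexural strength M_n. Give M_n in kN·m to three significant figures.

Tension: T = A_s f_y = 7090 × 415 = 2942350 N.
Try a within the flange: a = T/(0.85 f'_c b_f) = 2942350/(0.85 × 37.1 × 620) = 150.49 mm.
a = 150.49 > h_f = 110 mm: the block extends into the web. Split into flange-overhang and web parts.
C_f = 0.85 f'_c (b_f − b_w) h_f = 0.85 × 37.1 × (620 − 350) × 110 = 936590 N.
Remaining web compression depth: a_w = (T − C_f)/(0.85 f'_c b_w) = (2942350 − 936590)/(0.85 × 37.1 × 350) = 181.73 mm.
M_n = C_f(d − h_f/2) + (T − C_f)(d − a_w/2) = 936590 × (810 − 55) + 2005760 × (810 − 90.865) = 707.13 + 1442.41 = 2149.54 × 10⁶ N·mm.
M_n = 2149.54 kN·m.

M_n ≈ 2150 kN·m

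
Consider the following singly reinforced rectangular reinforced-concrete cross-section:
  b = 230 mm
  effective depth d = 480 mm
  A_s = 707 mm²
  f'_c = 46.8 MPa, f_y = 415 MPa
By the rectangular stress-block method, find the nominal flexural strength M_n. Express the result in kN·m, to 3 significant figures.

T = A_s f_y = 707 × 415 = 293405 N = 293.405 kN.
From C = T: a = T/(0.85 f'_c b) = 293405/(0.85 × 46.8 × 230) = 32.07 mm.
M_n = T(d − a/2) = 293.405 kN × (480 − 16.035) mm = 136.13 kN·m.

M_n ≈ 136 kN·m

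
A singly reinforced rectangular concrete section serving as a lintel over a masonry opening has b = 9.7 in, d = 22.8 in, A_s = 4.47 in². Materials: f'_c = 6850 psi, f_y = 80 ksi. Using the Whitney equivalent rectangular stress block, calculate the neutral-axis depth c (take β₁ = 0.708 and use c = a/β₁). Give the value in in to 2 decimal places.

T = A_s f_y = 4.47 × 80 = 357.6 kips.
a = T/(0.85 f'_c b) = 357.6/(0.85 × 6.85 × 9.7) = 6.3316 in.
With β₁ = 0.708, c = a/β₁ = 6.3316/0.708 = 8.94 in.

c ≈ 8.94 in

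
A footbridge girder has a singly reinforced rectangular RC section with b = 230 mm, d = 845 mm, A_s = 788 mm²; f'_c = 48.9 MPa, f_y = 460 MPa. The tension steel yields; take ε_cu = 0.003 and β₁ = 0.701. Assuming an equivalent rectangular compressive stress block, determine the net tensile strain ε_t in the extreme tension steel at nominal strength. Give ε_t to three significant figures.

ε_t ≈ 0.0439

a = A_s f_y/(0.85 f'_c b) = 37.92 mm.
β₁ = 0.701, so c = a/β₁ = 37.92/0.701 = 54.09 mm.
From the linear strain diagram with ε_cu = 0.003: ε_t = 0.003 (d − c)/c = 0.003 × (845 − 54.09)/54.09 = 0.0439.
Since ε_t ≥ 0.005, the section is tension-controlled.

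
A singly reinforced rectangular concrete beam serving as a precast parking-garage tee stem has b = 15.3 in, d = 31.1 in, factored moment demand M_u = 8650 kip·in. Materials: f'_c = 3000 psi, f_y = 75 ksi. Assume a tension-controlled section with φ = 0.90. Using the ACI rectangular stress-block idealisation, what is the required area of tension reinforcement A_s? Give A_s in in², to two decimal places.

A_s ≈ 4.85 in²

M_n = M_u/φ = 8650/0.90 = 9611.11 kip·in.
From M_n = 0.85 f'_c a b (d − a/2):
a = d − √(d² − 2M_n/(0.85 f'_c b)) = 31.1 − √(31.1² − 2 × 9611.11/(0.85 × 3 × 15.3)) = 9.316 in.
A_s = 0.85 f'_c a b / f_y = 0.85 × 3 × 9.316 × 15.3 / 75 = 4.846 in².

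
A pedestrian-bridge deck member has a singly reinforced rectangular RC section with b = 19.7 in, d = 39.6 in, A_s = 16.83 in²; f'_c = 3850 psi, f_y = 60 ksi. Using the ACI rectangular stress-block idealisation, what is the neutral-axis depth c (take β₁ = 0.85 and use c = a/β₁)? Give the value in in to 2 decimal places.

c ≈ 18.43 in

T = A_s f_y = 16.83 × 60 = 1009.8 kips.
a = T/(0.85 f'_c b) = 1009.8/(0.85 × 3.85 × 19.7) = 15.6635 in.
With β₁ = 0.85, c = a/β₁ = 15.6635/0.85 = 18.43 in.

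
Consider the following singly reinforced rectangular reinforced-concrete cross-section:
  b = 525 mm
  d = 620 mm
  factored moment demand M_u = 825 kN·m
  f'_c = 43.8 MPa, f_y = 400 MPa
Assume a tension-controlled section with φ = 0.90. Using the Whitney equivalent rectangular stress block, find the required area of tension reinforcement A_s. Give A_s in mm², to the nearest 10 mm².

A_s ≈ 3950 mm²

M_n = M_u/φ = 825/0.90 = 916.667 kN·m.
With M_n = 0.85 f'_c a b (d − a/2), solve the quadratic for a:
a = d − √(d² − 2M_n/(0.85 f'_c b)) = 620 − √(620² − 2 × 916.667×10⁶/(0.85 × 43.8 × 525)) = 80.92 mm.
A_s = 0.85 f'_c a b / f_y = 0.85 × 43.8 × 80.92 × 525 / 400 = 3954.1 mm².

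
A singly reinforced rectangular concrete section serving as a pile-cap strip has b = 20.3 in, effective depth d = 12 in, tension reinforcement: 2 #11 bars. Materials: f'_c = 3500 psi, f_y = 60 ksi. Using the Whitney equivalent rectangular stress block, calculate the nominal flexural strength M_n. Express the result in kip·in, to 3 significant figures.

M_n ≈ 1960 kip·in

A_s = 2 × 1.56 = 3.12 in².
T = A_s f_y = 3.12 × 60 = 187.2 kips.
a = T/(0.85 f'_c b) = 187.2/(0.85 × 3.5 × 20.3) = 3.100 in.
M_n = T(d − a/2) = 187.2 × (12 − 1.55) = 1956.2 kip·in.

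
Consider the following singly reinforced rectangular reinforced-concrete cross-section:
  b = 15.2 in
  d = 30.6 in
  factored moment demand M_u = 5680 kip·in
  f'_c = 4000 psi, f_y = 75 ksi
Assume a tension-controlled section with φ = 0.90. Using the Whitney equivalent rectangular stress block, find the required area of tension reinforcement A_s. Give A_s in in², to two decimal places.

A_s ≈ 2.96 in²

M_n = M_u/φ = 5680/0.90 = 6311.11 kip·in.
From M_n = 0.85 f'_c a b (d − a/2):
a = d − √(d² − 2M_n/(0.85 f'_c b)) = 30.6 − √(30.6² − 2 × 6311.11/(0.85 × 4 × 15.2)) = 4.292 in.
A_s = 0.85 f'_c a b / f_y = 0.85 × 4 × 4.292 × 15.2 / 75 = 2.957 in².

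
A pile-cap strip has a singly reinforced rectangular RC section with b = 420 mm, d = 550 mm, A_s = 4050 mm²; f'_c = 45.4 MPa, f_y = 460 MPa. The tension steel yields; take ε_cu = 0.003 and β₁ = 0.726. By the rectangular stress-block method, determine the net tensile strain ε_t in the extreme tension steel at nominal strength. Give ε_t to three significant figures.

ε_t ≈ 0.00742

a = A_s f_y/(0.85 f'_c b) = 114.94 mm.
β₁ = 0.726, so c = a/β₁ = 114.94/0.726 = 158.32 mm.
From the linear strain diagram with ε_cu = 0.003: ε_t = 0.003 (d − c)/c = 0.003 × (550 − 158.32)/158.32 = 0.00742.
Since ε_t ≥ 0.005, the section is tension-controlled.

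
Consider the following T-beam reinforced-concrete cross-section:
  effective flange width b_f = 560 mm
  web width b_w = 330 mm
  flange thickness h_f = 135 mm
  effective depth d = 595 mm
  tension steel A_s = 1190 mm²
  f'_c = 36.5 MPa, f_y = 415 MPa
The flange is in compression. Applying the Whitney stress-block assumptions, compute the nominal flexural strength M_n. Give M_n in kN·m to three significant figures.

M_n ≈ 287 kN·m

Tension: T = A_s f_y = 1190 × 415 = 493850 N.
Try a within the flange: a = T/(0.85 f'_c b_f) = 493850/(0.85 × 36.5 × 560) = 28.42 mm.
Since a = 28.42 ≤ h_f = 135 mm, the stress block lies entirely in the flange; analyse as a rectangular beam of width b_f.
M_n = T(d − a/2) = 493850 × (595 − 14.21) = 286.82 × 10⁶ N·mm.
M_n = 286.82 kN·m.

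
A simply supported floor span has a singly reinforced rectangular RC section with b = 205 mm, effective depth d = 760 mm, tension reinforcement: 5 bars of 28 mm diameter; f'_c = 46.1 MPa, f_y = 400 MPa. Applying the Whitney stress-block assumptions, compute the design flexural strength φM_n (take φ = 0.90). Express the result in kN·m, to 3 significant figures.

φM_n ≈ 758 kN·m

A_s = 5 × 616 = 3080 mm².
T = A_s f_y = 3080 × 400 = 1232000 N = 1232 kN.
From C = T: a = T/(0.85 f'_c b) = 1232000/(0.85 × 46.1 × 205) = 153.37 mm.
M_n = T(d − a/2) = 1232 kN × (760 − 76.685) mm = 841.84 kN·m.
φM_n = 0.90 × 841.84 = 757.66 kN·m.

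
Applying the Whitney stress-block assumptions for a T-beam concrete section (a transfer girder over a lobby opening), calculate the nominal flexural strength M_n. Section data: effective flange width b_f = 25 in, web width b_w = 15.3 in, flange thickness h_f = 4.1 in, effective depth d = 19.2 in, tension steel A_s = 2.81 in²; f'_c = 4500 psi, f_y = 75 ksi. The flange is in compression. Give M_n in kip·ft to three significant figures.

M_n ≈ 318 kip·ft

Tension: T = A_s f_y = 2.81 × 75 = 210.75 kips.
Try a within the flange: a = T/(0.85 f'_c b_f) = 210.75/(0.85 × 4.5 × 25) = 2.204 in.
Since a = 2.204 ≤ h_f = 4.1 in, the stress block lies entirely in the flange; analyse as a rectangular beam of width b_f.
M_n = T(d − a/2) = 210.75 × (19.2 − 1.102) = 3814.2 kip·in.
M_n = 3814.2/12 = 317.85 kip·ft.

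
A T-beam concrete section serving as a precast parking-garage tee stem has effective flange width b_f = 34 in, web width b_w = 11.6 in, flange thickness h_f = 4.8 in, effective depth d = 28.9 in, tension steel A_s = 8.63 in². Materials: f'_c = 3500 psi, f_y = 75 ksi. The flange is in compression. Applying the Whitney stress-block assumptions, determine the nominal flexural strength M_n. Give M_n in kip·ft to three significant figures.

M_n ≈ 1370 kip·ft

Tension: T = A_s f_y = 8.63 × 75 = 647.25 kips.
Try a within the flange: a = T/(0.85 f'_c b_f) = 647.25/(0.85 × 3.5 × 34) = 6.399 in.
a = 6.399 > h_f = 4.8 in: the block extends into the web. Split into flange-overhang and web parts.
C_f = 0.85 f'_c (b_f − b_w) h_f = 0.85 × 3.5 × (34 − 11.6) × 4.8 = 319.9 kips.
Remaining web compression depth: a_w = (T − C_f)/(0.85 f'_c b_w) = (647.25 − 319.9)/(0.85 × 3.5 × 11.6) = 9.486 in.
M_n = C_f(d − h_f/2) + (T − C_f)(d − a_w/2) = 319.9 × (28.9 − 2.4) + 327.35 × (28.9 − 4.743) = 8477.4 + 7907.8 = 16385.2 kip·in.
M_n = 16385.2/12 = 1365.43 kip·ft.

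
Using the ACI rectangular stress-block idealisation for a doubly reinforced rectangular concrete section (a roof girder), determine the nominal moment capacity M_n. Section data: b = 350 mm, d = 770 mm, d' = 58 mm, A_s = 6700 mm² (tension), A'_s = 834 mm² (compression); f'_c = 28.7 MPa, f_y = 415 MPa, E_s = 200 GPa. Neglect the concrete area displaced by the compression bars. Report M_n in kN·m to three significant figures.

Assume both tension and compression steel yield.
Net tension couple steel: A_s − A'_s = 5866 mm².
a = (A_s − A'_s) f_y / (0.85 f'_c b) = 2434390/(0.85 × 28.7 × 350) = 285.12 mm.
c = a/β₁ = 285.12/0.845 = 337.42 mm; ε'_s = 0.003(c − d')/c = 0.0025 ≥ f_y/E_s = 0.0021, so compression steel does yield.
M_n = (A_s − A'_s) f_y (d − a/2) + A'_s f_y (d − d') = [2434390 × (770 − 142.56) + 346110 × (770 − 58)] × 10⁻⁶ = 1527.43 + 246.43 = 1773.86 kN·m.

M_n ≈ 1770 kN·m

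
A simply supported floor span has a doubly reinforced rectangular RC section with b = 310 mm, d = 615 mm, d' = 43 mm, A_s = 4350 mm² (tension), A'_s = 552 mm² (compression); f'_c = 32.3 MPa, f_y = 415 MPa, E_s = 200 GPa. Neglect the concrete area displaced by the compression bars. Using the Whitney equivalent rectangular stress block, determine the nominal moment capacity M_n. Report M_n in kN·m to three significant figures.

Assume both tension and compression steel yield.
Net tension couple steel: A_s − A'_s = 3798 mm².
a = (A_s − A'_s) f_y / (0.85 f'_c b) = 1576170/(0.85 × 32.3 × 310) = 185.19 mm.
c = a/β₁ = 185.19/0.819 = 226.12 mm; ε'_s = 0.003(c − d')/c = 0.0024 ≥ f_y/E_s = 0.0021, so compression steel does yield.
M_n = (A_s − A'_s) f_y (d − a/2) + A'_s f_y (d − d') = [1576170 × (615 − 92.595) + 229080 × (615 − 43)] × 10⁻⁶ = 823.40 + 131.03 = 954.43 kN·m.

M_n ≈ 954 kN·m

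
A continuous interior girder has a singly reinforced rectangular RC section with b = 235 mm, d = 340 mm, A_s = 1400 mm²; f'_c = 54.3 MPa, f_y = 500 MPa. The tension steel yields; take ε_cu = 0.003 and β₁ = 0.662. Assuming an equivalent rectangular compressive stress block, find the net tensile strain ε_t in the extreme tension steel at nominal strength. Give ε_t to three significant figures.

a = A_s f_y/(0.85 f'_c b) = 64.54 mm.
β₁ = 0.662, so c = a/β₁ = 64.54/0.662 = 97.49 mm.
From the linear strain diagram with ε_cu = 0.003: ε_t = 0.003 (d − c)/c = 0.003 × (340 − 97.49)/97.49 = 0.00746.
Since ε_t ≥ 0.005, the section is tension-controlled.

ε_t ≈ 0.00746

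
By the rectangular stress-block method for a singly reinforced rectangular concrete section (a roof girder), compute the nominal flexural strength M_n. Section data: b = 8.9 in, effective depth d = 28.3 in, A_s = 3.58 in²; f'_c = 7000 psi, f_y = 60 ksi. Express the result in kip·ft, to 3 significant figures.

M_n ≈ 470 kip·ft

T = A_s f_y = 3.58 × 60 = 214.8 kips.
a = T/(0.85 f'_c b) = 214.8/(0.85 × 7 × 8.9) = 4.056 in.
M_n = T(d − a/2) = 214.8 × (28.3 − 2.028) = 5643.2 kip·in = 5643.2/12 = 470.27 kip·ft.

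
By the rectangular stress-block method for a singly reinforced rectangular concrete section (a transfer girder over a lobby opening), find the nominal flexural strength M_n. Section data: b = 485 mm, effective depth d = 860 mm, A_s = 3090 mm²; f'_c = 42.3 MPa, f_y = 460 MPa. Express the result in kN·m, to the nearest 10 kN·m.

T = A_s f_y = 3090 × 460 = 1421400 N = 1421.4 kN.
From C = T: a = T/(0.85 f'_c b) = 1421400/(0.85 × 42.3 × 485) = 81.51 mm.
M_n = T(d − a/2) = 1421.4 kN × (860 − 40.755) mm = 1164.47 kN·m.

M_n ≈ 1160 kN·m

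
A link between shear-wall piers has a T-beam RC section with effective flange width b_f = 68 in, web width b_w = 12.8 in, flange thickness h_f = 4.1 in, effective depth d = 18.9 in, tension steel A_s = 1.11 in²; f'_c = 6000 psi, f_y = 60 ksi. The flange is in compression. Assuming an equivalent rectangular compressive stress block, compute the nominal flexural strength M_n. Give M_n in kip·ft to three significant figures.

Tension: T = A_s f_y = 1.11 × 60 = 66.6 kips.
Try a within the flange: a = T/(0.85 f'_c b_f) = 66.6/(0.85 × 6 × 68) = 0.192 in.
Since a = 0.192 ≤ h_f = 4.1 in, the stress block lies entirely in the flange; analyse as a rectangular beam of width b_f.
M_n = T(d − a/2) = 66.6 × (18.9 − 0.096) = 1252.3 kip·in.
M_n = 1252.3/12 = 104.36 kip·ft.

M_n ≈ 104 kip·ft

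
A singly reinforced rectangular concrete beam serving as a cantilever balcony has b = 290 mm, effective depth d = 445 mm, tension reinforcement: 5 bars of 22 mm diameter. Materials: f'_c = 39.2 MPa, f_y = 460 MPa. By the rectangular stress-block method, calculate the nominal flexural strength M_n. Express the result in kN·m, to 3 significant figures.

A_s = 5 × 380 = 1900 mm².
T = A_s f_y = 1900 × 460 = 874000 N = 874 kN.
From C = T: a = T/(0.85 f'_c b) = 874000/(0.85 × 39.2 × 290) = 90.45 mm.
M_n = T(d − a/2) = 874 kN × (445 − 45.225) mm = 349.40 kN·m.

M_n ≈ 349 kN·m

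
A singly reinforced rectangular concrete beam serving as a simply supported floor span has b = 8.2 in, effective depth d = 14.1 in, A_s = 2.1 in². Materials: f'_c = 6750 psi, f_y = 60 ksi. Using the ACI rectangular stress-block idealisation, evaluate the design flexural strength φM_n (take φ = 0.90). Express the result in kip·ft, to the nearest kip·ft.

T = A_s f_y = 2.1 × 60 = 126 kips.
a = T/(0.85 f'_c b) = 126/(0.85 × 6.75 × 8.2) = 2.678 in.
M_n = T(d − a/2) = 126 × (14.1 − 1.339) = 1607.9 kip·in = 1607.9/12 = 133.99 kip·ft.
φM_n = 0.90 × 133.99 = 120.59 kip·ft.

φM_n ≈ 121 kip·ft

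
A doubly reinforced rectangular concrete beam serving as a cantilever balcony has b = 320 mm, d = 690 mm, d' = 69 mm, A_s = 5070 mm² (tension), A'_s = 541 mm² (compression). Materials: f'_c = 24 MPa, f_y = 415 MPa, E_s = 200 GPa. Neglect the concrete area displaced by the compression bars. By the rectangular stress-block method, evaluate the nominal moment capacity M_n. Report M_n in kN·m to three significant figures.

M_n ≈ 1170 kN·m

Assume both tension and compression steel yield.
Net tension couple steel: A_s − A'_s = 4529 mm².
a = (A_s − A'_s) f_y / (0.85 f'_c b) = 1879535/(0.85 × 24 × 320) = 287.92 mm.
c = a/β₁ = 287.92/0.85 = 338.73 mm; ε'_s = 0.003(c − d')/c = 0.0024 ≥ f_y/E_s = 0.0021, so compression steel does yield.
M_n = (A_s − A'_s) f_y (d − a/2) + A'_s f_y (d − d') = [1879535 × (690 − 143.96) + 224515 × (690 − 69)] × 10⁻⁶ = 1026.30 + 139.42 = 1165.72 kN·m.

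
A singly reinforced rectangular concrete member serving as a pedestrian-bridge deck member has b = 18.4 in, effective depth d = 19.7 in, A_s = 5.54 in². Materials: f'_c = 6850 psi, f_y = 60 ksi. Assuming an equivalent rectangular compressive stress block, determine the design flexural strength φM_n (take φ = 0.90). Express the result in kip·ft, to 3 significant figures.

φM_n ≈ 452 kip·ft

T = A_s f_y = 5.54 × 60 = 332.4 kips.
a = T/(0.85 f'_c b) = 332.4/(0.85 × 6.85 × 18.4) = 3.103 in.
M_n = T(d − a/2) = 332.4 × (19.7 − 1.5515) = 6032.6 kip·in = 6032.6/12 = 502.72 kip·ft.
φM_n = 0.90 × 502.72 = 452.45 kip·ft.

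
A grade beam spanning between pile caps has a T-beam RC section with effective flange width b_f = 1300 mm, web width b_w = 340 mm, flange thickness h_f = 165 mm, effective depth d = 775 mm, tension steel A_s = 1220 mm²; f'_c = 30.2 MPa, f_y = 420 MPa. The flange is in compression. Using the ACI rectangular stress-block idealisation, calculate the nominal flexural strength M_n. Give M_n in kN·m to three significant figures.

M_n ≈ 393 kN·m

Tension: T = A_s f_y = 1220 × 420 = 512400 N.
Try a within the flange: a = T/(0.85 f'_c b_f) = 512400/(0.85 × 30.2 × 1300) = 15.35 mm.
Since a = 15.35 ≤ h_f = 165 mm, the stress block lies entirely in the flange; analyse as a rectangular beam of width b_f.
M_n = T(d − a/2) = 512400 × (775 − 7.675) = 393.18 × 10⁶ N·mm.
M_n = 393.18 kN·m.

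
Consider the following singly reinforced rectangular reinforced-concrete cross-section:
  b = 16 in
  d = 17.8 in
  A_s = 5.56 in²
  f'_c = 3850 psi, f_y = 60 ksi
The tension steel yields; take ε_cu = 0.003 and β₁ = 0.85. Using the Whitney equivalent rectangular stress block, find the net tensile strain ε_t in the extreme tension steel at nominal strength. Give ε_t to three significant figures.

ε_t ≈ 0.00412

a = A_s f_y/(0.85 f'_c b) = 6.371 in.
β₁ = 0.85, so c = a/β₁ = 6.371/0.85 = 7.495 in.
From the linear strain diagram with ε_cu = 0.003: ε_t = 0.003 (d − c)/c = 0.003 × (17.8 − 7.495)/7.495 = 0.00412.
ε_t is between 0.004 and 0.005 — transition zone.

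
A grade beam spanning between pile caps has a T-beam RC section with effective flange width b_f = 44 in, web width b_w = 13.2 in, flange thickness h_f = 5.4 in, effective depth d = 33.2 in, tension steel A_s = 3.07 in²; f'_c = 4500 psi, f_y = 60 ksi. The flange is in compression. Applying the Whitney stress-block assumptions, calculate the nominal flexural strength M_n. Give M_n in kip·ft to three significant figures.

M_n ≈ 501 kip·ft

Tension: T = A_s f_y = 3.07 × 60 = 184.2 kips.
Try a within the flange: a = T/(0.85 f'_c b_f) = 184.2/(0.85 × 4.5 × 44) = 1.094 in.
Since a = 1.094 ≤ h_f = 5.4 in, the stress block lies entirely in the flange; analyse as a rectangular beam of width b_f.
M_n = T(d − a/2) = 184.2 × (33.2 − 0.547) = 6014.7 kip·in.
M_n = 6014.7/12 = 501.23 kip·ft.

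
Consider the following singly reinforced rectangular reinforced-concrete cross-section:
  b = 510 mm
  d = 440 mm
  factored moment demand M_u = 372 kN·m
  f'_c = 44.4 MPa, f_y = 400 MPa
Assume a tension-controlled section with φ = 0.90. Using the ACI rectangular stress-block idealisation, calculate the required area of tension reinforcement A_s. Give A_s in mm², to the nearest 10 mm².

A_s ≈ 2500 mm²

M_n = M_u/φ = 372/0.90 = 413.333 kN·m.
With M_n = 0.85 f'_c a b (d − a/2), solve the quadratic for a:
a = d − √(d² − 2M_n/(0.85 f'_c b)) = 440 − √(440² − 2 × 413.333×10⁶/(0.85 × 44.4 × 510)) = 51.86 mm.
A_s = 0.85 f'_c a b / f_y = 0.85 × 44.4 × 51.86 × 510 / 400 = 2495.4 mm².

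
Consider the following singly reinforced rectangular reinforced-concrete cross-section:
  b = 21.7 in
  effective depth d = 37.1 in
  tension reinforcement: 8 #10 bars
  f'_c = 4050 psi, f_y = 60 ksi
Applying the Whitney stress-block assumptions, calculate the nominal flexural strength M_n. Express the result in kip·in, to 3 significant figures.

M_n ≈ 20100 kip·in

A_s = 8 × 1.27 = 10.16 in².
T = A_s f_y = 10.16 × 60 = 609.6 kips.
a = T/(0.85 f'_c b) = 609.6/(0.85 × 4.05 × 21.7) = 8.160 in.
M_n = T(d − a/2) = 609.6 × (37.1 − 4.08) = 20129.0 kip·in.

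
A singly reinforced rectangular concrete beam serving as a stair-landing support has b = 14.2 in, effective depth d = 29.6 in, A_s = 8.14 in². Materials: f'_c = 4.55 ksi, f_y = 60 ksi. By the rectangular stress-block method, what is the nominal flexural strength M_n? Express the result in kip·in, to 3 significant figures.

M_n ≈ 12300 kip·in

T = A_s f_y = 8.14 × 60 = 488.4 kips.
a = T/(0.85 f'_c b) = 488.4/(0.85 × 4.55 × 14.2) = 8.893 in.
M_n = T(d − a/2) = 488.4 × (29.6 − 4.4465) = 12285.0 kip·in.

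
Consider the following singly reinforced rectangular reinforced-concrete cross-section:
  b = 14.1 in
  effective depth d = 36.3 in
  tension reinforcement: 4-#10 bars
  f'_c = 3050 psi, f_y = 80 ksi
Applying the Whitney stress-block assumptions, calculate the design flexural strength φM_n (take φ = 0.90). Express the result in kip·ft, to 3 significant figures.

φM_n ≈ 937 kip·ft

A_s = 4 × 1.27 = 5.08 in².
T = A_s f_y = 5.08 × 80 = 406.4 kips.
a = T/(0.85 f'_c b) = 406.4/(0.85 × 3.05 × 14.1) = 11.118 in.
M_n = T(d − a/2) = 406.4 × (36.3 − 5.559) = 12493.1 kip·in = 12493.1/12 = 1041.09 kip·ft.
φM_n = 0.90 × 1041.09 = 936.98 kip·ft.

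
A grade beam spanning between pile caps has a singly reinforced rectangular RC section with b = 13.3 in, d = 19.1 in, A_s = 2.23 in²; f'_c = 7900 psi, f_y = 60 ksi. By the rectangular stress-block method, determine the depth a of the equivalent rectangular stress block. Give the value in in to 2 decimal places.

a ≈ 1.50 in

T = A_s f_y = 2.23 × 60 = 133.8 kips.
a = T/(0.85 f'_c b) = 133.8/(0.85 × 7.9 × 13.3) = 1.50 in.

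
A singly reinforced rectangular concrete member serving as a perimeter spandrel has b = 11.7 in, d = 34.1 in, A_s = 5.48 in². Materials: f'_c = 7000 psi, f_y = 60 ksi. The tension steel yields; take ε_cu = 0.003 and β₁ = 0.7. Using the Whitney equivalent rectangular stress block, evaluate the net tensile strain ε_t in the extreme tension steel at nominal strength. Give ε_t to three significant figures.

ε_t ≈ 0.0122

a = A_s f_y/(0.85 f'_c b) = 4.723 in.
β₁ = 0.7, so c = a/β₁ = 4.723/0.7 = 6.747 in.
From the linear strain diagram with ε_cu = 0.003: ε_t = 0.003 (d − c)/c = 0.003 × (34.1 − 6.747)/6.747 = 0.0122.
Since ε_t ≥ 0.005, the section is tension-controlled.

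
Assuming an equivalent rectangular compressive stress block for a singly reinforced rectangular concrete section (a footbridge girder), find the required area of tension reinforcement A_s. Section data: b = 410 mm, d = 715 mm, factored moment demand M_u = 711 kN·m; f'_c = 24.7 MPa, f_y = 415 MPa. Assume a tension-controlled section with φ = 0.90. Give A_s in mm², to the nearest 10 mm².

A_s ≈ 2960 mm²

M_n = M_u/φ = 711/0.90 = 790 kN·m.
With M_n = 0.85 f'_c a b (d − a/2), solve the quadratic for a:
a = d − √(d² − 2M_n/(0.85 f'_c b)) = 715 − √(715² − 2 × 790×10⁶/(0.85 × 24.7 × 410)) = 142.57 mm.
A_s = 0.85 f'_c a b / f_y = 0.85 × 24.7 × 142.57 × 410 / 415 = 2957.2 mm².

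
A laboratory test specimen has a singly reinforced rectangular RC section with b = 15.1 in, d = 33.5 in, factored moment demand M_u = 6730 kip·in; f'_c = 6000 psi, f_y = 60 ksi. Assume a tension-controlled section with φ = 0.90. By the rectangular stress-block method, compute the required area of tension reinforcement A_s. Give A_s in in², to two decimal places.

M_n = M_u/φ = 6730/0.90 = 7477.78 kip·in.
From M_n = 0.85 f'_c a b (d − a/2):
a = d − √(d² − 2M_n/(0.85 f'_c b)) = 33.5 − √(33.5² − 2 × 7477.78/(0.85 × 6 × 15.1)) = 3.036 in.
A_s = 0.85 f'_c a b / f_y = 0.85 × 6 × 3.036 × 15.1 / 60 = 3.897 in².

A_s ≈ 3.90 in²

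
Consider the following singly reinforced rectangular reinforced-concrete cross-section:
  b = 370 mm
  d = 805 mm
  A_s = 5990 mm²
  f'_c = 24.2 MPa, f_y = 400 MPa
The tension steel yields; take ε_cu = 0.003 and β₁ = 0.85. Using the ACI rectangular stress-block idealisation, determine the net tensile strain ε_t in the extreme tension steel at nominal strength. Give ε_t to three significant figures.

ε_t ≈ 0.00352

a = A_s f_y/(0.85 f'_c b) = 314.81 mm.
β₁ = 0.85, so c = a/β₁ = 314.81/0.85 = 370.36 mm.
From the linear strain diagram with ε_cu = 0.003: ε_t = 0.003 (d − c)/c = 0.003 × (805 − 370.36)/370.36 = 0.00352.
ε_t < 0.004 — the section is over-reinforced for flexure under ACI limits.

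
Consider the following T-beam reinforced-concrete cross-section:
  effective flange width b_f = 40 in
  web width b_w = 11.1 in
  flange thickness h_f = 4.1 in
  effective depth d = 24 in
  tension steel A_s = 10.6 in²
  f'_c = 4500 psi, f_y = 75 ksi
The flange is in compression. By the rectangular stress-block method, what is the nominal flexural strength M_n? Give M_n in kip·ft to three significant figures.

Tension: T = A_s f_y = 10.6 × 75 = 795 kips.
Try a within the flange: a = T/(0.85 f'_c b_f) = 795/(0.85 × 4.5 × 40) = 5.196 in.
a = 5.196 > h_f = 4.1 in: the block extends into the web. Split into flange-overhang and web parts.
C_f = 0.85 f'_c (b_f − b_w) h_f = 0.85 × 4.5 × (40 − 11.1) × 4.1 = 453.2 kips.
Remaining web compression depth: a_w = (T − C_f)/(0.85 f'_c b_w) = (795 − 453.2)/(0.85 × 4.5 × 11.1) = 8.050 in.
M_n = C_f(d − h_f/2) + (T − C_f)(d − a_w/2) = 453.2 × (24 − 2.05) + 341.8 × (24 − 4.025) = 9947.7 + 6827.5 = 16775.2 kip·in.
M_n = 16775.2/12 = 1397.93 kip·ft.

M_n ≈ 1400 kip·ft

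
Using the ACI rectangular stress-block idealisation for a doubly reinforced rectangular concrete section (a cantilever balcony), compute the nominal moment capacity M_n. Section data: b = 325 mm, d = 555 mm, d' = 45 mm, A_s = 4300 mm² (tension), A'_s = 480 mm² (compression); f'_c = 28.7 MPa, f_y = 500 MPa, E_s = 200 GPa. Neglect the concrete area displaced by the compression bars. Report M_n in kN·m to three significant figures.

Assume both tension and compression steel yield.
Net tension couple steel: A_s − A'_s = 3820 mm².
a = (A_s − A'_s) f_y / (0.85 f'_c b) = 1910000/(0.85 × 28.7 × 325) = 240.91 mm.
c = a/β₁ = 240.91/0.845 = 285.10 mm; ε'_s = 0.003(c − d')/c = 0.0025 ≥ f_y/E_s = 0.0025, so compression steel does yield.
M_n = (A_s − A'_s) f_y (d − a/2) + A'_s f_y (d − d') = [1910000 × (555 − 120.455) + 240000 × (555 − 45)] × 10⁻⁶ = 829.98 + 122.40 = 952.38 kN·m.

M_n ≈ 952 kN·m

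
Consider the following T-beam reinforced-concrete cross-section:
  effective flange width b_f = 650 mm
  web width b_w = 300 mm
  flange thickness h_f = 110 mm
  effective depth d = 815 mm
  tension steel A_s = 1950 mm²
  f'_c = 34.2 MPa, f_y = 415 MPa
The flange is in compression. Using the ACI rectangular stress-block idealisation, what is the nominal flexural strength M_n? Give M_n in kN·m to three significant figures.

Tension: T = A_s f_y = 1950 × 415 = 809250 N.
Try a within the flange: a = T/(0.85 f'_c b_f) = 809250/(0.85 × 34.2 × 650) = 42.83 mm.
Since a = 42.83 ≤ h_f = 110 mm, the stress block lies entirely in the flange; analyse as a rectangular beam of width b_f.
M_n = T(d − a/2) = 809250 × (815 − 21.415) = 642.21 × 10⁶ N·mm.
M_n = 642.21 kN·m.

M_n ≈ 642 kN·m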